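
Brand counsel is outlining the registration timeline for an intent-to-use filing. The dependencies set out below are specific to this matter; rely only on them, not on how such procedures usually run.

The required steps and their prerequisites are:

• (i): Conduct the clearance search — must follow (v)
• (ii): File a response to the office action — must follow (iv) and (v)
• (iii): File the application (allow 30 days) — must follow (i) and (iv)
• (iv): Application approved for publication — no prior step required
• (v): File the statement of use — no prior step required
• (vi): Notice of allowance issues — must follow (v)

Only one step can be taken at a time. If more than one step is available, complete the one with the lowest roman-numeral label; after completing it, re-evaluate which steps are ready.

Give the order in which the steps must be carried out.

(iv) → (v) → (i) → (ii) → (iii) → (vi)

(iv) and (v) have no prerequisites; (iv) has the earlier label, so (iv) is first.
(v) is the only step now ready → (v).
Ready: (i), (ii) and (vi). (i) has the earlier label → (i).
Ready: (ii), (iii) and (vi). (ii) has the earlier label → (ii).
Ready: (iii) and (vi). (iii) has the earlier label → (iii).
(vi) is the only step now ready → (vi).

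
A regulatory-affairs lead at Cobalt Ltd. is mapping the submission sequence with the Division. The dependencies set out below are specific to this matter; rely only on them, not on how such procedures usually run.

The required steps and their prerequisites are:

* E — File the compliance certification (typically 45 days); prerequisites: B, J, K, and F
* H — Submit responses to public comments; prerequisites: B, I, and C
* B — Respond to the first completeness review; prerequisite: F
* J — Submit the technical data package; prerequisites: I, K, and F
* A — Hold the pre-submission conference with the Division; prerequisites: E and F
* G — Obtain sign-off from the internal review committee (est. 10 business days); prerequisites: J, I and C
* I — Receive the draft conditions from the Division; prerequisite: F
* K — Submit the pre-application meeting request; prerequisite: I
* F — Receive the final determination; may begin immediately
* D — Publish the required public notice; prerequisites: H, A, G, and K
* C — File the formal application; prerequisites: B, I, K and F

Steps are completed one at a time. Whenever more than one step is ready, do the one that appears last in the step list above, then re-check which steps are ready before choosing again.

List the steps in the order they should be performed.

F, I, K, J, B, C, G, H, E, A, D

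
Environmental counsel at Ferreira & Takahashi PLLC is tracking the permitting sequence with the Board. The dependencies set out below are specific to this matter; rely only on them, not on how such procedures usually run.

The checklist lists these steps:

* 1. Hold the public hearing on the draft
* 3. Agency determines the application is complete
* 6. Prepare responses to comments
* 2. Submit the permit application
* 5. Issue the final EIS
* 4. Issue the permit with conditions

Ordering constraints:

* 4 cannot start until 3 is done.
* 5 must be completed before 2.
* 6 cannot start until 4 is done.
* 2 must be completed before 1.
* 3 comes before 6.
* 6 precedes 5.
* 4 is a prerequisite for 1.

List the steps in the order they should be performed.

3 has no prerequisites → 3 first.
4 is the only step now ready → 4.
6 is the only step now ready → 6.
5 is the only step now ready → 5.
2 needed 5, now all done → 2.
Next only 1 has its prerequisites met → 1.

3, 4, 6, 5, 2, 1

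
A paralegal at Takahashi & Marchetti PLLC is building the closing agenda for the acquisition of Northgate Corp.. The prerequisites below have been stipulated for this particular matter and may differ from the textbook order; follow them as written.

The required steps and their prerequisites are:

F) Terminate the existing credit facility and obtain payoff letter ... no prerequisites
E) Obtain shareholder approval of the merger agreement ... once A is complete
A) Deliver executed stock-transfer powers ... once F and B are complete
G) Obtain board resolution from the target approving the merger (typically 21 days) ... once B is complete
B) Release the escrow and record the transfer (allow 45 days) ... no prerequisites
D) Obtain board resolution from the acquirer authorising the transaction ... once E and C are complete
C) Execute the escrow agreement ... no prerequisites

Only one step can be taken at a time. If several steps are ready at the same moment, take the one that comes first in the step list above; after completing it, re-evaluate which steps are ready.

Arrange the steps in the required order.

F, B, A, E, G, C, D

F, B and C have no prerequisites; F is listed earlier, so F is first.
Now B and C have their prerequisites met. B is listed earlier, so B next.
A and G now also ready, so the ready set is {A, G, C}; A is listed earlier → A.
E now also ready, so the ready set is {E, G, C}; E is listed earlier → E.
G and C are both available; G is listed earlier → G.
That leaves C as the only ready step → C.
Next only D has its prerequisites met → D.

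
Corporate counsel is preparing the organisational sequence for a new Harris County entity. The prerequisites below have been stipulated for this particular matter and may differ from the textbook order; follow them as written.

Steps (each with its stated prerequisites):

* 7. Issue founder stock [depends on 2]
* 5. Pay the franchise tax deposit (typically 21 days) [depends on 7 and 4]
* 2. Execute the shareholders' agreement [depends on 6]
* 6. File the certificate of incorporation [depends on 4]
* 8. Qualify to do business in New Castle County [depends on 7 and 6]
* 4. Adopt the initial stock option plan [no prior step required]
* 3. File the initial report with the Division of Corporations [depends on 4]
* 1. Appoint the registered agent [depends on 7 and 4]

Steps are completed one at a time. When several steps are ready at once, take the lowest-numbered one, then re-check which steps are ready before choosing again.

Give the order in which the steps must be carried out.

4 → 3 → 6 → 2 → 7 → 1 → 5 → 8

Only 4 has no prerequisites, so it is first.
3 and 6 are both available; 3 has the earlier label → 3.
6 needed 4, now all done → 6.
2 needed 6, now all done → 2.
7 is the only step now ready → 7.
Ready: 1, 5 and 8. 1 has the earlier label → 1.
Now 5 and 8 have their prerequisites met. 5 has the earlier label, so 5 next.
Next only 8 has its prerequisites met → 8.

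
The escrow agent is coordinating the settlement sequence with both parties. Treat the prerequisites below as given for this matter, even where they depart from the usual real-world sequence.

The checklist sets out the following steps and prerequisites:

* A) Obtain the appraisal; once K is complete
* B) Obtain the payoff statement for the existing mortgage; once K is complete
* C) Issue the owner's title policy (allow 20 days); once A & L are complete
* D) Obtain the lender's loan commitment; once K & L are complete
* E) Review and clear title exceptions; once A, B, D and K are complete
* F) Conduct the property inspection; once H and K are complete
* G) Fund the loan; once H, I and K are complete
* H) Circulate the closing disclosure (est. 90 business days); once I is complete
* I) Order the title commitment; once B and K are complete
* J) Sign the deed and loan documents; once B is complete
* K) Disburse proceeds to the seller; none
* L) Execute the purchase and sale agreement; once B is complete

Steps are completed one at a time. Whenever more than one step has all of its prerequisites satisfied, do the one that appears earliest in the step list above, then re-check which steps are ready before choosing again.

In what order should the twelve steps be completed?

Only K has no prerequisites, so it is first.
A and B are both available; A is listed earlier → A.
B needed K, now all done → B.
Ready: I, J and L. I is listed earlier → I.
H, J and L are all available; H is listed earlier → H.
Ready: F, G, J and L. F is listed earlier → F.
G, J and L are all available; G is listed earlier → G.
J and L are both available; J is listed earlier → J.
L needed B, now all done → L.
C and D are both available; C is listed earlier → C.
D is the only step now ready → D.
E needed A, B, D and K, now all done → E.

K → A → B → I → H → F → G → J → L → C → D → E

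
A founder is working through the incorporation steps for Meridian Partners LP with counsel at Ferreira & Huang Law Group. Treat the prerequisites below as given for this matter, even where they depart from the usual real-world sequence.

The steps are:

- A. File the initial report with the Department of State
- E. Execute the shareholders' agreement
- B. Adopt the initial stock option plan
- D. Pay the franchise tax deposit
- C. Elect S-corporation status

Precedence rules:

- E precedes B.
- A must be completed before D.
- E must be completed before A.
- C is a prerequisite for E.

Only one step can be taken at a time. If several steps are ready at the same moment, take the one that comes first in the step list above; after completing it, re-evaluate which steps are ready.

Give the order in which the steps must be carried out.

C → E → A → B → D

Only C has no prerequisites, so it is first.
E needed C, now all done → E.
Ready: A and B. A is listed earlier → A.
D now also ready, so the ready set is {B, D}; B is listed earlier → B.
D is the only step now ready → D.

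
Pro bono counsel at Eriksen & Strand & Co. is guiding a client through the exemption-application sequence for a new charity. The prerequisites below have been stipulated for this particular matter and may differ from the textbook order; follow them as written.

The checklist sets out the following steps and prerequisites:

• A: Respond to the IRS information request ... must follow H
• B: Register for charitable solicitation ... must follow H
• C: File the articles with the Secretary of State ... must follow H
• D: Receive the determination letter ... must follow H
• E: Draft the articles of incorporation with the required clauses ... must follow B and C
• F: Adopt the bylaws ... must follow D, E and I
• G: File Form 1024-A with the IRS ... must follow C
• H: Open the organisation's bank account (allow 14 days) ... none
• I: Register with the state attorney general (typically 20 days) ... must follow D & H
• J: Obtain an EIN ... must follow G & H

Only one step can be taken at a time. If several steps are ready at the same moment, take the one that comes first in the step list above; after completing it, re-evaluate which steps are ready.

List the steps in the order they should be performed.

H → A → B → C → D → E → G → I → F → J

H has no prerequisites → H first.
Now A, B, C and D have their prerequisites met. A is listed earlier, so A next.
Ready: B, C and D. B is listed earlier → B.
Now C and D have their prerequisites met. C is listed earlier, so C next.
E and G now also ready, so the ready set is {D, E, G}; D is listed earlier → D.
I now also ready, so the ready set is {E, G, I}; E is listed earlier → E.
G and I are both available; G is listed earlier → G.
Now I and J have their prerequisites met. I is listed earlier, so I next.
F now also ready, so the ready set is {F, J}; F is listed earlier → F.
J is the only step now ready → J.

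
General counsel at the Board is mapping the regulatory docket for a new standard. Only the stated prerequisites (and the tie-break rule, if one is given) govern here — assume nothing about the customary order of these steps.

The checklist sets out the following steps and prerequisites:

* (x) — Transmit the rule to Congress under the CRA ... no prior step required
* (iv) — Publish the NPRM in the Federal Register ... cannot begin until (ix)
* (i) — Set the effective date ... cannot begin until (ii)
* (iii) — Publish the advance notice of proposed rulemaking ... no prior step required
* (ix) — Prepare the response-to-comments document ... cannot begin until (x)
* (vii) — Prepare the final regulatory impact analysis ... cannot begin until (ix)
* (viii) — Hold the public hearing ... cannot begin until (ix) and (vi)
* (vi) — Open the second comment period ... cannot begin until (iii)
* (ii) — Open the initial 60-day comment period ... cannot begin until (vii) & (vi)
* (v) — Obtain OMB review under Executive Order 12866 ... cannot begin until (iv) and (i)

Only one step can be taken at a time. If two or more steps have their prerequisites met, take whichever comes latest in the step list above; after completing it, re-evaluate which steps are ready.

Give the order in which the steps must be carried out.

(iii) → (vi) → (x) → (ix) → (viii) → (vii) → (ii) → (i) → (iv) → (v)

(iii) and (x) have no prerequisites; (iii) is listed later, so (iii) is first.
Now (vi) and (x) have their prerequisites met. (vi) is listed later, so (vi) next.
(x) is the only step now ready → (x).
(ix) needed (x), now all done → (ix).
Now (viii), (vii) and (iv) have their prerequisites met. (viii) is listed later, so (viii) next.
Now (vii) and (iv) have their prerequisites met. (vii) is listed later, so (vii) next.
(ii) now also ready, so the ready set is {(ii), (iv)}; (ii) is listed later → (ii).
Now (i) and (iv) have their prerequisites met. (i) is listed later, so (i) next.
(iv) needed (ix), now all done → (iv).
(v) is the only step now ready → (v).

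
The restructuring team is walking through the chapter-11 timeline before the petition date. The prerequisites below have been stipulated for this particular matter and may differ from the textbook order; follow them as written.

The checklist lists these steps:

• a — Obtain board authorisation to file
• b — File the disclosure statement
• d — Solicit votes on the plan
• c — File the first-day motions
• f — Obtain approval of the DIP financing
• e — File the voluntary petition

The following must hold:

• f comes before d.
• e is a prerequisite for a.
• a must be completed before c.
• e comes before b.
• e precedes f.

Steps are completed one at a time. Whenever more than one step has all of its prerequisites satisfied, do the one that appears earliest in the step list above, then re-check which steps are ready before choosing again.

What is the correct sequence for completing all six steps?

e → a → b → c → f → d

e has no prerequisites → e first.
Now a, b and f have their prerequisites met. a is listed earlier, so a next.
Ready: b, c and f. b is listed earlier → b.
Ready: c and f. c is listed earlier → c.
That leaves f as the only ready step → f.
That leaves d as the only ready step → d.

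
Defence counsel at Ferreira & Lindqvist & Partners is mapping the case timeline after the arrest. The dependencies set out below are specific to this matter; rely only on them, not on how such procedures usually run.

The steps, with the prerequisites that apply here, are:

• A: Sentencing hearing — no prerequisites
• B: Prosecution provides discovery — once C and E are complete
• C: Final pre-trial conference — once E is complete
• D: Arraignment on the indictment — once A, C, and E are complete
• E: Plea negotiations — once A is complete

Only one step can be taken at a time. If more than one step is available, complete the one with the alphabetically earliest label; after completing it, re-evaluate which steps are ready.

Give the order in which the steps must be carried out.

A has no prerequisites → A first.
E needed A, now all done → E.
That leaves C as the only ready step → C.
B and D are both available; B has the earlier label → B.
That leaves D as the only ready step → D.

A, E, C, B, D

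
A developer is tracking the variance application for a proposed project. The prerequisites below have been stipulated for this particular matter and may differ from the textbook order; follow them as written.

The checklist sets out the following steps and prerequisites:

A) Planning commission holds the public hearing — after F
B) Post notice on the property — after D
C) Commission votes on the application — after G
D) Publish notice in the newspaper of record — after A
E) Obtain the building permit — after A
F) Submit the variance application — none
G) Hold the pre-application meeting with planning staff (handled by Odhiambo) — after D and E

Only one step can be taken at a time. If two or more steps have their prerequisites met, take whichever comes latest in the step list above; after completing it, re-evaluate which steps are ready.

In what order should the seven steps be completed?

F, A, E, D, G, C, B

F has no prerequisites → F first.
Next only A has its prerequisites met → A.
Ready: E and D. E is listed later → E.
Next only D has its prerequisites met → D.
Now G and B have their prerequisites met. G is listed later, so G next.
Now C and B have their prerequisites met. C is listed later, so C next.
B needed D, now all done → B.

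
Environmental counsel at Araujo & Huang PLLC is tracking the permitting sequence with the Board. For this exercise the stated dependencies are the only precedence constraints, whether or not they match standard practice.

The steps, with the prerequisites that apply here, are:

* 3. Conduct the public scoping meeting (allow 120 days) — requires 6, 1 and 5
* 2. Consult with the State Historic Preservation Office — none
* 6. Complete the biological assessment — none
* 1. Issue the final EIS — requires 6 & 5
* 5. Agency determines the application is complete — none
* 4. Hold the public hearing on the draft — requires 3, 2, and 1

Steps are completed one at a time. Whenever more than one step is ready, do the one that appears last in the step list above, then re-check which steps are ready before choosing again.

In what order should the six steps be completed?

5, 6, 1, 2, 3, 4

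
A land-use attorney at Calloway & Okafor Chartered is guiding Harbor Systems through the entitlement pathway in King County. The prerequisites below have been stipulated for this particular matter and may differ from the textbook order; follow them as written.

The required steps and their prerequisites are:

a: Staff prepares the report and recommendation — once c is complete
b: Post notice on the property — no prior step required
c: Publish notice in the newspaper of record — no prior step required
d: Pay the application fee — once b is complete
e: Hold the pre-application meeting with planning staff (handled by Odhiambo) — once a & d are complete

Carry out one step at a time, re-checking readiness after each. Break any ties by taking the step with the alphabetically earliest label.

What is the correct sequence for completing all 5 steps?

b and c have no prerequisites; b has the earlier label, so b is first.
Now c and d have their prerequisites met. c has the earlier label, so c next.
a and d are both available; a has the earlier label → a.
d is the only step now ready → d.
e is the only step now ready → e.

b, c, a, d, e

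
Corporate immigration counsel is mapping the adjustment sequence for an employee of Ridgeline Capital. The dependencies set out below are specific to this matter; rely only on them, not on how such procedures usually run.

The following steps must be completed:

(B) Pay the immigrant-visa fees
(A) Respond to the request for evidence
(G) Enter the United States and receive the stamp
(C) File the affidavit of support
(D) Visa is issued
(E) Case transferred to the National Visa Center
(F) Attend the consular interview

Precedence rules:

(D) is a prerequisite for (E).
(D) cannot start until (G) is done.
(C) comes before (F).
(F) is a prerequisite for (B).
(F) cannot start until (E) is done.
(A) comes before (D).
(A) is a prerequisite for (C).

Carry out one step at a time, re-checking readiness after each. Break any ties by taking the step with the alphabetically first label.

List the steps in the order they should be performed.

(A), (C), (G), (D), (E), (F), (B)

Nothing is required for (A) and (G). (A) has the earlier label → (A) first.
(C) now also ready, so the ready set is {(C), (G)}; (C) has the earlier label → (C).
That leaves (G) as the only ready step → (G).
(D) is the only step now ready → (D).
Next only (E) has its prerequisites met → (E).
(F) is the only step now ready → (F).
Next only (B) has its prerequisites met → (B).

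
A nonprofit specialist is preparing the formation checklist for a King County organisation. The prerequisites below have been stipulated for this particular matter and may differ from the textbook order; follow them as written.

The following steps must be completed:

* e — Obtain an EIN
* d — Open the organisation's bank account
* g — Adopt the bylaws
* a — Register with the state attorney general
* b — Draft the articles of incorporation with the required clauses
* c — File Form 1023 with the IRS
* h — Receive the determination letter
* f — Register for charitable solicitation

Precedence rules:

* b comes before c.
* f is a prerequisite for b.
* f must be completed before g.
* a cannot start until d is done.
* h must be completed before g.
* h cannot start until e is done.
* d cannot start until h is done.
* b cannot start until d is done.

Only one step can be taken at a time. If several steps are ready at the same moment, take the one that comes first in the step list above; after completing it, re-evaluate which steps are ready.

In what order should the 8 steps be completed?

e, h, d, a, f, g, b, c

e and f have no prerequisites; e is listed earlier, so e is first.
h now also ready, so the ready set is {h, f}; h is listed earlier → h.
d now also ready, so the ready set is {d, f}; d is listed earlier → d.
Now a and f have their prerequisites met. a is listed earlier, so a next.
That leaves f as the only ready step → f.
Ready: g and b. g is listed earlier → g.
b needed d and f, now all done → b.
c needed b, now all done → c.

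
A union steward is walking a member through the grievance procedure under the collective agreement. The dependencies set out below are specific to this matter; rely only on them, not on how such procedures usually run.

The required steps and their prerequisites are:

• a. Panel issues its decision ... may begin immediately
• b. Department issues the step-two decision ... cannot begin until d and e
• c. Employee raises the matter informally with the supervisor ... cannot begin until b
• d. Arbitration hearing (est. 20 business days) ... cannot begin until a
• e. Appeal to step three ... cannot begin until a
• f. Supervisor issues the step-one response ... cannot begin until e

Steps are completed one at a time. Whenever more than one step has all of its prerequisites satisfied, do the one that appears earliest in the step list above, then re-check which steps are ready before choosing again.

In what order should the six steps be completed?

a → d → e → b → c → f

a is the only step with nothing outstanding, so it goes first.
Now d and e have their prerequisites met. d is listed earlier, so d next.
e needed a, now all done → e.
b and f are both available; b is listed earlier → b.
c now also ready, so the ready set is {c, f}; c is listed earlier → c.
That leaves f as the only ready step → f.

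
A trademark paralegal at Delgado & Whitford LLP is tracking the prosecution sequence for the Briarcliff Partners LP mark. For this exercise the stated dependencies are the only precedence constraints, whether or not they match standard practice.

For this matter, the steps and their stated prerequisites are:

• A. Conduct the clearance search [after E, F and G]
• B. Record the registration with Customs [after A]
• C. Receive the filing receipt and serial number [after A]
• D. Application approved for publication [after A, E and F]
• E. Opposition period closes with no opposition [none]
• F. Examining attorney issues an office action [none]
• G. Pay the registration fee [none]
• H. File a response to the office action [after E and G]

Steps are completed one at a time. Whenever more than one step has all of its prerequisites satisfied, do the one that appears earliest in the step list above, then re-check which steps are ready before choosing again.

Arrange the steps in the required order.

E, F and G have no prerequisites; E is listed earlier, so E is first.
Now F and G have their prerequisites met. F is listed earlier, so F next.
Next only G has its prerequisites met → G.
A and H are both available; A is listed earlier → A.
Now B, C, D and H have their prerequisites met. B is listed earlier, so B next.
Ready: C, D and H. C is listed earlier → C.
Ready: D and H. D is listed earlier → D.
H needed E and G, now all done → H.

E, F, G, A, B, C, D, H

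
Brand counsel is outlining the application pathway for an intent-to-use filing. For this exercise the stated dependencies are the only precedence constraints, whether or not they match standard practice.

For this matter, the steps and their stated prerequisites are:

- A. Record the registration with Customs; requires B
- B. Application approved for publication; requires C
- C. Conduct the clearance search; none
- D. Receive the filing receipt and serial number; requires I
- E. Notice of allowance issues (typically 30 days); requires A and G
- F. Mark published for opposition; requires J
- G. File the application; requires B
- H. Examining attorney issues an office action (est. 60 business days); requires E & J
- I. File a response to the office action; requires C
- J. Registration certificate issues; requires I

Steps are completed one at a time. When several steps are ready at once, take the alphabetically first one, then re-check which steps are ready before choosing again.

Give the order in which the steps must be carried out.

Only C has no prerequisites, so it is first.
Now B and I have their prerequisites met. B has the earlier label, so B next.
A and G now also ready, so the ready set is {A, G, I}; A has the earlier label → A.
G and I are both available; G has the earlier label → G.
E now also ready, so the ready set is {E, I}; E has the earlier label → E.
I needed C, now all done → I.
Now D and J have their prerequisites met. D has the earlier label, so D next.
Next only J has its prerequisites met → J.
Ready: F and H. F has the earlier label → F.
H is the only step now ready → H.

C B A G E I D J F H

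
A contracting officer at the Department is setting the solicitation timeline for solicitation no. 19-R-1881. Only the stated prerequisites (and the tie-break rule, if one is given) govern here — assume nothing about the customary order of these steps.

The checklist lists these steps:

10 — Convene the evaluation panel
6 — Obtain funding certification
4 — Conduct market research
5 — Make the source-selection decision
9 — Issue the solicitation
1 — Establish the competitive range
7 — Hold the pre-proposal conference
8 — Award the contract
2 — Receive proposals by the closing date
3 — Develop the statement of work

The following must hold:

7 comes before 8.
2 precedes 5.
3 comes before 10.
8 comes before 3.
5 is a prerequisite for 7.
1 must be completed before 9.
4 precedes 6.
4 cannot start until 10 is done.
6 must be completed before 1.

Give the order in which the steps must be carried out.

Only 2 has no prerequisites, so it is first.
5 needed 2, now all done → 5.
7 is the only step now ready → 7.
8 needed 7, now all done → 8.
3 is the only step now ready → 3.
Next only 10 has its prerequisites met → 10.
That leaves 4 as the only ready step → 4.
Next only 6 has its prerequisites met → 6.
Next only 1 has its prerequisites met → 1.
9 needed 1, now all done → 9.

2 5 7 8 3 10 4 6 1 9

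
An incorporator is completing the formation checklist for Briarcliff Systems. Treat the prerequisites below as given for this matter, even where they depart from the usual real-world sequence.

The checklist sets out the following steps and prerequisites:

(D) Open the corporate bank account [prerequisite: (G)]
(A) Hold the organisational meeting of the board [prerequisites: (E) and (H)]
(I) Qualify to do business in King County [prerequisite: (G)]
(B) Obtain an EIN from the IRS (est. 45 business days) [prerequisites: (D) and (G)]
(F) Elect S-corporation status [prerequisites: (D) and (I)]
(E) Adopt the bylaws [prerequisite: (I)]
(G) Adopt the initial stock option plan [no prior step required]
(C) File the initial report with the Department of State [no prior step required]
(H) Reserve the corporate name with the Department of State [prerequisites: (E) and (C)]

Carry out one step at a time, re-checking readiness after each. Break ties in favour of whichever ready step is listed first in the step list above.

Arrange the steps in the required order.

Nothing is required for (G) and (C). (G) is listed earlier → (G) first.
(D), (I) and (C) are all available; (D) is listed earlier → (D).
(B) now also ready, so the ready set is {(I), (B), (C)}; (I) is listed earlier → (I).
(F) and (E) now also ready, so the ready set is {(B), (F), (E), (C)}; (B) is listed earlier → (B).
Ready: (F), (E) and (C). (F) is listed earlier → (F).
(E) and (C) are both available; (E) is listed earlier → (E).
That leaves (C) as the only ready step → (C).
(H) is the only step now ready → (H).
(A) needed (E) and (H), now all done → (A).

(G) (D) (I) (B) (F) (E) (C) (H) (A)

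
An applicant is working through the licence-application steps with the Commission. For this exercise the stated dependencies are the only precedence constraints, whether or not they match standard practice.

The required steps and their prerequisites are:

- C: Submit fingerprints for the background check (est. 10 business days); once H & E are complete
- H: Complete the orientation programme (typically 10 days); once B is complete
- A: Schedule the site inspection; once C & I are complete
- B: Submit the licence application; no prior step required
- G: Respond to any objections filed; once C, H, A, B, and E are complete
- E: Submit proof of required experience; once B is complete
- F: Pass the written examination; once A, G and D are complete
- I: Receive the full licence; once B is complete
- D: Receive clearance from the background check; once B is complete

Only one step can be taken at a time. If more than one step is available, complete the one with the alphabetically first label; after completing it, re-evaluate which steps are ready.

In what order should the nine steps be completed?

B is the only step with nothing outstanding, so it goes first.
D, E, H and I are all available; D has the earlier label → D.
E, H and I are all available; E has the earlier label → E.
Ready: H and I. H has the earlier label → H.
Ready: C and I. C has the earlier label → C.
I needed B, now all done → I.
A needed C and I, now all done → A.
G needed A, B, C, E and H, now all done → G.
Next only F has its prerequisites met → F.

B → D → E → H → C → I → A → G → F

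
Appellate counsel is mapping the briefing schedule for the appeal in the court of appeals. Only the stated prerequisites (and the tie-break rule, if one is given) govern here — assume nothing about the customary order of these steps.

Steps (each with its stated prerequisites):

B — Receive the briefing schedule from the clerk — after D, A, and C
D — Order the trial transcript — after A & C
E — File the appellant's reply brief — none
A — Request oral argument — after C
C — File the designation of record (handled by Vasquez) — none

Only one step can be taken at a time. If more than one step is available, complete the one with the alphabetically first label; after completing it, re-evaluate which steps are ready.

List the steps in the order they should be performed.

Nothing is required for C and E. C has the earlier label → C first.
A now also ready, so the ready set is {A, E}; A has the earlier label → A.
D and E are both available; D has the earlier label → D.
Ready: B and E. B has the earlier label → B.
That leaves E as the only ready step → E.

C, A, D, B, E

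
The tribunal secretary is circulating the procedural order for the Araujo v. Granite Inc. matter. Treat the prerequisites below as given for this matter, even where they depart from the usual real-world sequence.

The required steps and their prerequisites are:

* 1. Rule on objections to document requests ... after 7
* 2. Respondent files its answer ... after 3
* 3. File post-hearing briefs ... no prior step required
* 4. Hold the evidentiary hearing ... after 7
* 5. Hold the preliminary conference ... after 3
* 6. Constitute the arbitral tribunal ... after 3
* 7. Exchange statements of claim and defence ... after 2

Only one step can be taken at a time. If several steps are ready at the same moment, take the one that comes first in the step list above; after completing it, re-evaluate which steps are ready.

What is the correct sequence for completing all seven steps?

3 → 2 → 5 → 6 → 7 → 1 → 4

3 has no prerequisites → 3 first.
Ready: 2, 5 and 6. 2 is listed earlier → 2.
Ready: 5, 6 and 7. 5 is listed earlier → 5.
Now 6 and 7 have their prerequisites met. 6 is listed earlier, so 6 next.
7 needed 2, now all done → 7.
1 and 4 are both available; 1 is listed earlier → 1.
Next only 4 has its prerequisites met → 4.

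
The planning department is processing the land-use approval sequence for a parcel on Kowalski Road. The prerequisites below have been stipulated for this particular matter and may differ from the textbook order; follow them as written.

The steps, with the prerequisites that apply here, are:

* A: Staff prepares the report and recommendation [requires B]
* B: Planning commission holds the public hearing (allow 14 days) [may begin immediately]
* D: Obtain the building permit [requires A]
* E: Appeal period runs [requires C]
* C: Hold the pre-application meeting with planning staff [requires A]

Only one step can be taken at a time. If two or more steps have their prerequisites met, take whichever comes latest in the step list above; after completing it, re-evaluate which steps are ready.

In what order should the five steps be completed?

B, A, C, E, D

Only B has no prerequisites, so it is first.
A is the only step now ready → A.
C and D are both available; C is listed later → C.
E now also ready, so the ready set is {E, D}; E is listed later → E.
D needed A, now all done → D.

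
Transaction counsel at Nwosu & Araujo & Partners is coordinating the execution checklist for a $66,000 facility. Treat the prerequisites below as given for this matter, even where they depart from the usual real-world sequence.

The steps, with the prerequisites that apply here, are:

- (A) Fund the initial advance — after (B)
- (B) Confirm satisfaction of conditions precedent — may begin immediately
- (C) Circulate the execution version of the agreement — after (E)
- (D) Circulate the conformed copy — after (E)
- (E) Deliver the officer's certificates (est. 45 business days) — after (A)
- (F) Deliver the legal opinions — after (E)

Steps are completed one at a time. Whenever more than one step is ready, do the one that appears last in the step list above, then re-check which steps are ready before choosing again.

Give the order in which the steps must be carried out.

(B), (A), (E), (F), (D), (C)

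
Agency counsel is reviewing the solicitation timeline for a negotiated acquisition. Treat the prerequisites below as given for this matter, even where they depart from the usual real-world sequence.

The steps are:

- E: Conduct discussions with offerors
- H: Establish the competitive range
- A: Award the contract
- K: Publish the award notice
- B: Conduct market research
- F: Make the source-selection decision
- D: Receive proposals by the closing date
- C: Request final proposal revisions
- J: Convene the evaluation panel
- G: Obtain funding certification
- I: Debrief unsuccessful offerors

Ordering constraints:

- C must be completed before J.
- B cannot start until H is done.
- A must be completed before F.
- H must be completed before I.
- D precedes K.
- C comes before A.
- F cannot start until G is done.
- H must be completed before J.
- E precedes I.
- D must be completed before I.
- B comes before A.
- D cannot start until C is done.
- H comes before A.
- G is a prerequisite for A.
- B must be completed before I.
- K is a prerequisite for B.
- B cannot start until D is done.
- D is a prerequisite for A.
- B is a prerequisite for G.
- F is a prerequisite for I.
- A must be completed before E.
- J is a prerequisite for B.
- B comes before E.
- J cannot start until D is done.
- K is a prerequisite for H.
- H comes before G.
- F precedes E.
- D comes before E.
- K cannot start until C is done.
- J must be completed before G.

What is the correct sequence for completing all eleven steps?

C → D → K → H → J → B → G → A → F → E → I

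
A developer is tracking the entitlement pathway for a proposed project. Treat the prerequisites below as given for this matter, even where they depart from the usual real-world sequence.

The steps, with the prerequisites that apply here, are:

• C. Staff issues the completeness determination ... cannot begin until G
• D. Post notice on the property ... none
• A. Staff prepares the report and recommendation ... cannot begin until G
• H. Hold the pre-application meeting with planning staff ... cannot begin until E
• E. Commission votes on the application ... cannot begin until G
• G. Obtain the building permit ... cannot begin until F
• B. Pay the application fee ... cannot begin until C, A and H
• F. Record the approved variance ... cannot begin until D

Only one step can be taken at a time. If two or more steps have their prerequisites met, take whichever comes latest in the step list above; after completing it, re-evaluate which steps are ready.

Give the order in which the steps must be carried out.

D → F → G → E → H → A → C → B

D has no prerequisites → D first.
F needed D, now all done → F.
G needed F, now all done → G.
Now E, A and C have their prerequisites met. E is listed later, so E next.
Now H, A and C have their prerequisites met. H is listed later, so H next.
Now A and C have their prerequisites met. A is listed later, so A next.
C is the only step now ready → C.
Next only B has its prerequisites met → B.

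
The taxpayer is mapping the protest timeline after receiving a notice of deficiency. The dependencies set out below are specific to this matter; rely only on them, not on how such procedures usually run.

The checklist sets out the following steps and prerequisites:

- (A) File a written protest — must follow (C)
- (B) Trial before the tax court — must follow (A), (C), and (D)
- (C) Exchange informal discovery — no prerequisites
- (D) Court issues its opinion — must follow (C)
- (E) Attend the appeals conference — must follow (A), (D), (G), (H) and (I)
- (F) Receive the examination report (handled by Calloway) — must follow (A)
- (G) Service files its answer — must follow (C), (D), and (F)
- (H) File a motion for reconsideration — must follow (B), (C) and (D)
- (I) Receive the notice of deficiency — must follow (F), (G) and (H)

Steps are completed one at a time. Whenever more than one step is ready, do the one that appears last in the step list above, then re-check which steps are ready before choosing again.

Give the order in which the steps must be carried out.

(C) has no prerequisites → (C) first.
(D) and (A) are both available; (D) is listed later → (D).
(A) needed (C), now all done → (A).
Now (F) and (B) have their prerequisites met. (F) is listed later, so (F) next.
(G) now also ready, so the ready set is {(G), (B)}; (G) is listed later → (G).
(B) is the only step now ready → (B).
(H) needed (D), (C) and (B), now all done → (H).
(I) needed (H), (G) and (F), now all done → (I).
Next only (E) has its prerequisites met → (E).

(C), (D), (A), (F), (G), (B), (H), (I), (E)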